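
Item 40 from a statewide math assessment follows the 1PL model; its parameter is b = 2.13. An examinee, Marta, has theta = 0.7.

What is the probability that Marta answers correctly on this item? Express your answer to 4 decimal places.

P(theta) = 1 / (1 + exp(−(theta − b)))
Exponent: (0.7 − 2.13) = -1.4300
1/(1 + e^{1.4300}) = 0.1931
P = 0.1931

0.1931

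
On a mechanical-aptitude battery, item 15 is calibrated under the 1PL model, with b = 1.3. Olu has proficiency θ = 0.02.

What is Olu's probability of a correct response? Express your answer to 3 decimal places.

0.218

P(θ) = 1 / (1 + exp(−(θ − b)))
Exponent: (0.02 − 1.3) = -1.2800
1/(1 + e^{1.2800}) = 0.2176
P = 0.2176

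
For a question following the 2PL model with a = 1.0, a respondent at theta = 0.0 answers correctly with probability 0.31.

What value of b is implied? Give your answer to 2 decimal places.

0.80

P(theta) = 1 / (1 + exp(−a(theta − b)))
logit(0.31) = ln(0.31/0.69) = -0.8001
b = theta − logit/(a) = 0.0 − (-0.8001)/1.0000 = 0.8001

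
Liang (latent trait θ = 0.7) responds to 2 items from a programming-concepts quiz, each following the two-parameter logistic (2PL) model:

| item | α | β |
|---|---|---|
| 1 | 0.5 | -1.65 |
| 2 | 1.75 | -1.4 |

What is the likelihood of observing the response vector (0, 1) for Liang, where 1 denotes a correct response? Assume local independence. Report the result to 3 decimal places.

P(θ) = 1 / (1 + exp(−α(θ − β)))
P_1 = 1/(1+e^{-1.1750}) = 0.7640
P_2 = 1/(1+e^{-3.6750}) = 0.9753
L = (1−P_1) × P_2 = 0.2360 × 0.9753 = 0.23012

0.230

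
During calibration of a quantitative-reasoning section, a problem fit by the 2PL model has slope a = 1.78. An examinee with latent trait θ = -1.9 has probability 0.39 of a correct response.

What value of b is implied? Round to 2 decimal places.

-1.65

P(θ) = 1 / (1 + exp(−a(θ − b)))
logit(0.39) = ln(0.39/0.61) = -0.4473
b = θ − logit/(a) = -1.9 − (-0.4473)/1.7800 = -1.6487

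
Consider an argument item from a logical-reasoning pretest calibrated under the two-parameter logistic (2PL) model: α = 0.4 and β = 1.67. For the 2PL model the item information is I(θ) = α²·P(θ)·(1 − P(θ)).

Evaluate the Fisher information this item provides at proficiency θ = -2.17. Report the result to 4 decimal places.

0.0233

P = 1/(1+e^{1.5360}) = 0.1771
P(1−P) = 0.1771 × 0.8229 = 0.1457
I = α² × P(1−P) = 0.4² × 0.1457 = 0.02332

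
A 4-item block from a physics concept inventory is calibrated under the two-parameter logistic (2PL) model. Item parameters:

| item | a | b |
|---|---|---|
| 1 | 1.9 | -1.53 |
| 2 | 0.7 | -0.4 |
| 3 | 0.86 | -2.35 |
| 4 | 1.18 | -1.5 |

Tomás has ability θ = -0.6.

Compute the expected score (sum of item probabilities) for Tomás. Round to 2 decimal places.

P(θ) = 1 / (1 + exp(−a(θ − b)))
P_1 = 1/(1+e^{-1.7670}) = 0.8541
P_2 = 1/(1+e^{0.1400}) = 0.4651
P_3 = 1/(1+e^{-1.5050}) = 0.8183
P_4 = 1/(1+e^{-1.0620}) = 0.7431
E[score] = 0.8541 + 0.4651 + 0.8183 + 0.7431 = 2.8805

2.88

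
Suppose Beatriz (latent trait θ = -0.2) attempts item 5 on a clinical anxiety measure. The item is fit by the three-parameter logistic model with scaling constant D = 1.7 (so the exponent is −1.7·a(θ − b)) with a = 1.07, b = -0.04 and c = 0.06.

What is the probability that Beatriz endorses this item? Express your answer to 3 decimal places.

P(θ) = c + (1 − c) · 1 / (1 + exp(−D·a(θ − b)))
Exponent: 1.7 × 1.07 × (-0.2 − (-0.04)) = -0.2910
1/(1 + e^{0.2910}) = 0.4277
P = 0.06 + 0.94 × 0.4277 = 0.4621

0.462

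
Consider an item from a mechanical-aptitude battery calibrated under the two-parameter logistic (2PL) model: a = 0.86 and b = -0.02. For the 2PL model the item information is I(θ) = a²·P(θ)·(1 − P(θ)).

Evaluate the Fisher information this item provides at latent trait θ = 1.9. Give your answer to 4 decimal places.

P = 1/(1+e^{-1.6512}) = 0.8391
P(1−P) = 0.8391 × 0.1609 = 0.1350
I = a² × P(1−P) = 0.86² × 0.1350 = 0.09988

0.0999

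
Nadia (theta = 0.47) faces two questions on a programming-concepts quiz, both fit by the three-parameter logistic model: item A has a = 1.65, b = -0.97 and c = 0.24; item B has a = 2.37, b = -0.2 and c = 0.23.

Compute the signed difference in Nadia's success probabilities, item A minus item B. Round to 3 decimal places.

0.066

P(theta) = c + (1 − c) · 1 / (1 + exp(−a(theta − b)))
P_A = 0.9354
P_B = 0.8693
P_A − P_B = 0.0660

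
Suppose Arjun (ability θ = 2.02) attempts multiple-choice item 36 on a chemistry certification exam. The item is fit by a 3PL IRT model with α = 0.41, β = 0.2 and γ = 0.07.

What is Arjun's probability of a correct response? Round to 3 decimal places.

P(θ) = γ + (1 − γ) · 1 / (1 + exp(−α(θ − β)))
Exponent: 0.41 × (2.02 − 0.2) = 0.7462
1/(1 + e^{-0.7462}) = 0.6784
P = 0.07 + 0.93 × 0.6784 = 0.7009

0.701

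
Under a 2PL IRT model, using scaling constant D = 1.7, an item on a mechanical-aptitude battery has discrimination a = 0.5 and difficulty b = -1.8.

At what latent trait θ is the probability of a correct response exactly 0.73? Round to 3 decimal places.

P(θ) = 1 / (1 + exp(−D·a(θ − b)))
logit = ln(0.7300/0.2700) = 0.9946
θ = b + logit/(1.7·a) = -1.8 + 0.9946/0.8500 = -0.6299

-0.630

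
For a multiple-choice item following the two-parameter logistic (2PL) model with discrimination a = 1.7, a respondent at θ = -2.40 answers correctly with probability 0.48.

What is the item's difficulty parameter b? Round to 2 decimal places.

P(θ) = 1 / (1 + exp(−a(θ − b)))
logit(0.48) = ln(0.48/0.52) = -0.0800
b = θ − logit/(a) = -2.40 − (-0.0800)/1.7000 = -2.3529

-2.35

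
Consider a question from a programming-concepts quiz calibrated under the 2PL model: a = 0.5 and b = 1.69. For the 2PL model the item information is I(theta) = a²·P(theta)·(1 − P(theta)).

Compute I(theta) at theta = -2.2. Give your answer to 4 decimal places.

0.0274

P = 1/(1+e^{1.9450}) = 0.1251
P(1−P) = 0.1251 × 0.8749 = 0.1094
I = a² × P(1−P) = 0.5² × 0.1094 = 0.02736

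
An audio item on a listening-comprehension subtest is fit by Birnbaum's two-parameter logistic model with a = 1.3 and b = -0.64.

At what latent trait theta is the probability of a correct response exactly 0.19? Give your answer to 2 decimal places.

P(theta) = 1 / (1 + exp(−a(theta − b)))
logit = ln(0.1900/0.8100) = -1.4500
theta = b + logit/(a) = -0.64 + (-1.4500)/1.3000 = -1.7554

-1.76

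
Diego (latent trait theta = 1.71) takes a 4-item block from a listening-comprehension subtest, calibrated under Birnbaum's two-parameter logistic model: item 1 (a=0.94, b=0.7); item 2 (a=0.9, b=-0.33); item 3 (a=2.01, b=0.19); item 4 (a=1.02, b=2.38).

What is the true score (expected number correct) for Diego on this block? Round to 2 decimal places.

P(theta) = 1 / (1 + exp(−a(theta − b)))
P_1 = 1/(1+e^{-0.9494}) = 0.7210
P_2 = 1/(1+e^{-1.8360}) = 0.8625
P_3 = 1/(1+e^{-3.0552}) = 0.9550
P_4 = 1/(1+e^{0.6834}) = 0.3355
E[score] = 0.7210 + 0.8625 + 0.9550 + 0.3355 = 2.8740

2.87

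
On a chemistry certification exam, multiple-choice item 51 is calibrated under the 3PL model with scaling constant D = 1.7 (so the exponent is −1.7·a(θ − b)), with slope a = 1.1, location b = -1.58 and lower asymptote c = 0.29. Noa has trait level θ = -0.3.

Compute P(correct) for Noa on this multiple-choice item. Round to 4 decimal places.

0.9406

P(θ) = c + (1 − c) · 1 / (1 + exp(−D·a(θ − b)))
Exponent: 1.7 × 1.1 × (-0.3 − (-1.58)) = 2.3936
1/(1 + e^{-2.3936}) = 0.9163
P = 0.29 + 0.71 × 0.9163 = 0.9406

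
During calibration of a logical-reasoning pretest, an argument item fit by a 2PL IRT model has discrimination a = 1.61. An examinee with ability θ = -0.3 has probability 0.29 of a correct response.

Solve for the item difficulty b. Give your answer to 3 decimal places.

P(θ) = 1 / (1 + exp(−a(θ − b)))
logit(0.29) = ln(0.29/0.71) = -0.8954
b = θ − logit/(a) = -0.3 − (-0.8954)/1.6100 = 0.2561

0.256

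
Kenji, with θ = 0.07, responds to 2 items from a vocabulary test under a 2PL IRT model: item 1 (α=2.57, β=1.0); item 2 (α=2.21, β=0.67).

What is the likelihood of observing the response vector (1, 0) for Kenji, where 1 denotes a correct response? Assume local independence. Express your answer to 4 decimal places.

P(θ) = 1 / (1 + exp(−α(θ − β)))
P_1 = 1/(1+e^{2.3901}) = 0.0839
P_2 = 1/(1+e^{1.3260}) = 0.2098
L = P_1 × (1−P_2) = 0.0839 × 0.7902 = 0.06632

0.0663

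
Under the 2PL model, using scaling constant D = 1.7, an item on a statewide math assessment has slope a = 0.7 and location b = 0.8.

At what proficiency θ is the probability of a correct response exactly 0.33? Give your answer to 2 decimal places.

0.20

P(θ) = 1 / (1 + exp(−D·a(θ − b)))
logit = ln(0.3300/0.6700) = -0.7082
θ = b + logit/(1.7·a) = 0.8 + (-0.7082)/1.1900 = 0.2049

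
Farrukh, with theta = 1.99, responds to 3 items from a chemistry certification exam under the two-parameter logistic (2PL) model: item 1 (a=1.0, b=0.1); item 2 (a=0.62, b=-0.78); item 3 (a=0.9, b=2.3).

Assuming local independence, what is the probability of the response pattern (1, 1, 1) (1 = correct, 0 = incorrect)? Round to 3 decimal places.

0.317

P(theta) = 1 / (1 + exp(−a(theta − b)))
P_1 = 1/(1+e^{-1.8900}) = 0.8688
P_2 = 1/(1+e^{-1.7174}) = 0.8478
P_3 = 1/(1+e^{0.2790}) = 0.4307
L = P_1 × P_2 × P_3 = 0.8688 × 0.8478 × 0.4307 = 0.31722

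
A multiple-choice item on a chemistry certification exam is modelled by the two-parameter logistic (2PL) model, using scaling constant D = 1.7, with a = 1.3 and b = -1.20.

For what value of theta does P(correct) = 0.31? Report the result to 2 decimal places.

-1.56

P(theta) = 1 / (1 + exp(−D·a(theta − b)))
logit = ln(0.3100/0.6900) = -0.8001
theta = b + logit/(1.7·a) = -1.20 + (-0.8001)/2.2100 = -1.5620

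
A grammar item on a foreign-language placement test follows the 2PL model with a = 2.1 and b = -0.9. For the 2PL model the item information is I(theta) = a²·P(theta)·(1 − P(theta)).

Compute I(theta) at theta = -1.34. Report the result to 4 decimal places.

P = 1/(1+e^{0.9240}) = 0.2841
P(1−P) = 0.2841 × 0.7159 = 0.2034
I = a² × P(1−P) = 2.1² × 0.2034 = 0.89702

0.8970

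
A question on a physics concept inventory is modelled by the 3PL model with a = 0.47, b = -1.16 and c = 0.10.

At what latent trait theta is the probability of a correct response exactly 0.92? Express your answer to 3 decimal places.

3.792

P(theta) = c + (1 − c) · 1 / (1 + exp(−a(theta − b)))
Remove guessing floor: (0.92 − 0.10)/(1 − 0.10) = 0.9111
logit = ln(0.9111/0.0889) = 2.3273
theta = b + logit/(a) = -1.16 + 2.3273/0.4700 = 3.7917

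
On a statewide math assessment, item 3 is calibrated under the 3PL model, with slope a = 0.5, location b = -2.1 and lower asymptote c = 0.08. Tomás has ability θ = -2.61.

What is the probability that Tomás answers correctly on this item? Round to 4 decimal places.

0.4817

P(θ) = c + (1 − c) · 1 / (1 + exp(−a(θ − b)))
Exponent: 0.5 × (-2.61 − (-2.1)) = -0.2550
1/(1 + e^{0.2550}) = 0.4366
P = 0.08 + 0.92 × 0.4366 = 0.4817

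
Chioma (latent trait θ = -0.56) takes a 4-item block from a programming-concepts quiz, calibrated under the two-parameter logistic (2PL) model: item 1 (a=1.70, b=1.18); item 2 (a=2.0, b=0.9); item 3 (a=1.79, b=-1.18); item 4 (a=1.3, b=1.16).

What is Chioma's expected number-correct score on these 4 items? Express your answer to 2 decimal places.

0.95

P(θ) = 1 / (1 + exp(−a(θ − b)))
P_1 = 1/(1+e^{2.9580}) = 0.0494
P_2 = 1/(1+e^{2.9200}) = 0.0512
P_3 = 1/(1+e^{-1.1098}) = 0.7521
P_4 = 1/(1+e^{2.2360}) = 0.0966
E[score] = 0.0494 + 0.0512 + 0.7521 + 0.0966 = 0.9492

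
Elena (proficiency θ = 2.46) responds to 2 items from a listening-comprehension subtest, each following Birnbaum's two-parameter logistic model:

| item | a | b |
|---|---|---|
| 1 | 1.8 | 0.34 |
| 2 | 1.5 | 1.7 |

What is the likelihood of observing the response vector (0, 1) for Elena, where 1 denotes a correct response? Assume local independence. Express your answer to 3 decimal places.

P(θ) = 1 / (1 + exp(−a(θ − b)))
P_1 = 1/(1+e^{-3.8160}) = 0.9785
P_2 = 1/(1+e^{-1.1400}) = 0.7577
L = (1−P_1) × P_2 = 0.0215 × 0.7577 = 0.01632

0.016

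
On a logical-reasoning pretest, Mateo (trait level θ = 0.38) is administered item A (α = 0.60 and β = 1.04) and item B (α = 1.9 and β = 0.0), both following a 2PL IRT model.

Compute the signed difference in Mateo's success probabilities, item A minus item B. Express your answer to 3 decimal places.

-0.271

P(θ) = 1 / (1 + exp(−α(θ − β)))
P_A = 0.4023
P_B = 0.6730
P_A − P_B = -0.2708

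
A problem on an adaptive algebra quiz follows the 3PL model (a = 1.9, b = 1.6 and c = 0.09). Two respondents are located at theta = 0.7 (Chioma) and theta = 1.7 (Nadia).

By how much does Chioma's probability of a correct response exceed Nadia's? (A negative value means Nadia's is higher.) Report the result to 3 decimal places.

-0.359

P(theta) = c + (1 − c) · 1 / (1 + exp(−a(theta − b)))
P(Chioma) = 0.2294  [exponent -1.7100]
P(Nadia) = 0.5881  [exponent 0.1900]
Difference = 0.2294 − 0.5881 = -0.3587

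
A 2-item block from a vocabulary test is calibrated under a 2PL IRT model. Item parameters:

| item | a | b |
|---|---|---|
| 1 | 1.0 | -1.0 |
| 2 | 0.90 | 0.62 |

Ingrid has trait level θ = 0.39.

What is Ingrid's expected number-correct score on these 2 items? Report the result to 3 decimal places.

1.249

P(θ) = 1 / (1 + exp(−a(θ − b)))
P_1 = 1/(1+e^{-1.3900}) = 0.8006
P_2 = 1/(1+e^{0.2070}) = 0.4484
E[score] = 0.8006 + 0.4484 = 1.2490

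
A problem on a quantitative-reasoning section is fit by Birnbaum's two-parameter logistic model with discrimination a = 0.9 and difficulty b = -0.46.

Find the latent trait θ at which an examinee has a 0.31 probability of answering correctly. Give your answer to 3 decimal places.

-1.349

P(θ) = 1 / (1 + exp(−a(θ − b)))
logit = ln(0.3100/0.6900) = -0.8001
θ = b + logit/(a) = -0.46 + (-0.8001)/0.9000 = -1.3490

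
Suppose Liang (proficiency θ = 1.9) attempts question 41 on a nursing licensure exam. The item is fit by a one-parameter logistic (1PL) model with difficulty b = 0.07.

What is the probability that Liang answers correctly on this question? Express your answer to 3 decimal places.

P(θ) = 1 / (1 + exp(−(θ − b)))
Exponent: (1.9 − 0.07) = 1.8300
1/(1 + e^{-1.8300}) = 0.8618
P = 0.8618

0.862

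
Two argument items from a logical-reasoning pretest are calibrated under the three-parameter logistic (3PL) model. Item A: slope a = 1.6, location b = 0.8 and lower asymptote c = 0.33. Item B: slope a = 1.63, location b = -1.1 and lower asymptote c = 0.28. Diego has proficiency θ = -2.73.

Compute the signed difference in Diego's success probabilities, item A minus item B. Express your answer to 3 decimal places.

P(θ) = c + (1 − c) · 1 / (1 + exp(−a(θ − b)))
P_A = 0.3324
P_B = 0.3272
P_A − P_B = 0.0051

0.005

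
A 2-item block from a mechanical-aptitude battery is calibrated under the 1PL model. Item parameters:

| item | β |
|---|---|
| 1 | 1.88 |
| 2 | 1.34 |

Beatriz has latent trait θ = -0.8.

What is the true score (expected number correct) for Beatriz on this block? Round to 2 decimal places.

P(θ) = 1 / (1 + exp(−(θ − β)))
P_1 = 1/(1+e^{2.6800}) = 0.0642
P_2 = 1/(1+e^{2.1400}) = 0.1053
E[score] = 0.0642 + 0.1053 = 0.1694

0.17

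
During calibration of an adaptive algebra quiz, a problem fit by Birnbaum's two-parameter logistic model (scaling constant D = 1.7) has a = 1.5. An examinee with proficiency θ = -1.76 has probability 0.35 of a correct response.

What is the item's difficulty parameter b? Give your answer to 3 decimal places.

-1.517

P(θ) = 1 / (1 + exp(−D·a(θ − b)))
logit(0.35) = ln(0.35/0.65) = -0.6190
b = θ − logit/(1.7·a) = -1.76 − (-0.6190)/2.5500 = -1.5172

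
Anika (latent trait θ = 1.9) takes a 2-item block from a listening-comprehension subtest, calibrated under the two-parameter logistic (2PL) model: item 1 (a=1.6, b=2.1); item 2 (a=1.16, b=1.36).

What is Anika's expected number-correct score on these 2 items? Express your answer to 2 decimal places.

P(θ) = 1 / (1 + exp(−a(θ − b)))
P_1 = 1/(1+e^{0.3200}) = 0.4207
P_2 = 1/(1+e^{-0.6264}) = 0.6517
E[score] = 0.4207 + 0.6517 = 1.0723

1.07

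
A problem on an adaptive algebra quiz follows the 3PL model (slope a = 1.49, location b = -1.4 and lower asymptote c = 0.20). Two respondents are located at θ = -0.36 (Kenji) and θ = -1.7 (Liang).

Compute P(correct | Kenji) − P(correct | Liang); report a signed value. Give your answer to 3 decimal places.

P(θ) = c + (1 − c) · 1 / (1 + exp(−a(θ − b)))
P(Kenji) = 0.8599  [exponent 1.5496]
P(Liang) = 0.5121  [exponent -0.4470]
Difference = 0.8599 − 0.5121 = 0.3478

0.348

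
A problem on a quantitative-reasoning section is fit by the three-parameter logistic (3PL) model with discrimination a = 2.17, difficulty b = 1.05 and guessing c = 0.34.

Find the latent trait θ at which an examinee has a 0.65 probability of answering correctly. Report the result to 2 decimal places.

0.99

P(θ) = c + (1 − c) · 1 / (1 + exp(−a(θ − b)))
Remove guessing floor: (0.65 − 0.34)/(1 − 0.34) = 0.4697
logit = ln(0.4697/0.5303) = -0.1214
θ = b + logit/(a) = 1.05 + (-0.1214)/2.1700 = 0.9941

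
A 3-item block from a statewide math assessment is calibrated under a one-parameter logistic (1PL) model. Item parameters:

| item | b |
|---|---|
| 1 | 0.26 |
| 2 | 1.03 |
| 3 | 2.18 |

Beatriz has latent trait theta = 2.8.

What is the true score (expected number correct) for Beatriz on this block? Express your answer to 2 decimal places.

P(theta) = 1 / (1 + exp(−(theta − b)))
P_1 = 1/(1+e^{-2.5400}) = 0.9269
P_2 = 1/(1+e^{-1.7700}) = 0.8545
P_3 = 1/(1+e^{-0.6200}) = 0.6502
E[score] = 0.9269 + 0.8545 + 0.6502 = 2.4316

2.43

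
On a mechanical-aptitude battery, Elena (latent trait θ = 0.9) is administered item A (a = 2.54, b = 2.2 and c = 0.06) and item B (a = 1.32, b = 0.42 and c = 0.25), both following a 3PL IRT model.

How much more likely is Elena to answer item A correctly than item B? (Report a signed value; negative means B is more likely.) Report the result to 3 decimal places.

-0.647

P(θ) = c + (1 − c) · 1 / (1 + exp(−a(θ − b)))
P_A = 0.0934
P_B = 0.7400
P_A − P_B = -0.6466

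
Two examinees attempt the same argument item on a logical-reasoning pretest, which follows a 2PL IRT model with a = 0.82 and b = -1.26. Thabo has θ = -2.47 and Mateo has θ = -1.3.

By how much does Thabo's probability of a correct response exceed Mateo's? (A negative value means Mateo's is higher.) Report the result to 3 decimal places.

P(θ) = 1 / (1 + exp(−a(θ − b)))
P(Thabo) = 0.2705  [exponent -0.9922]
P(Mateo) = 0.4918  [exponent -0.0328]
Difference = 0.2705 − 0.4918 = -0.2213

-0.221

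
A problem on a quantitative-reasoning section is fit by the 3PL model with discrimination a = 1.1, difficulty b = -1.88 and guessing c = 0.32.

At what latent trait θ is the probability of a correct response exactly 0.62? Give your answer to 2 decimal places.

-2.09

P(θ) = c + (1 − c) · 1 / (1 + exp(−a(θ − b)))
Remove guessing floor: (0.62 − 0.32)/(1 − 0.32) = 0.4412
logit = ln(0.4412/0.5588) = -0.2364
θ = b + logit/(a) = -1.88 + (-0.2364)/1.1000 = -2.0949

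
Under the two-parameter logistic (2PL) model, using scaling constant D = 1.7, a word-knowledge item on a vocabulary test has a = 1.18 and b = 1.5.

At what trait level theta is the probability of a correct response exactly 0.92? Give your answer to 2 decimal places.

2.72

P(theta) = 1 / (1 + exp(−D·a(theta − b)))
logit = ln(0.9200/0.0800) = 2.4423
theta = b + logit/(1.7·a) = 1.5 + 2.4423/2.0060 = 2.7175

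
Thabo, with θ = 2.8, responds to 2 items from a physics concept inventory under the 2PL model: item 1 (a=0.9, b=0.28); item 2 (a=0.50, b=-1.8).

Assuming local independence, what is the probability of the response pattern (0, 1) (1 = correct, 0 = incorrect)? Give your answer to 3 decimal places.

P(θ) = 1 / (1 + exp(−a(θ − b)))
P_1 = 1/(1+e^{-2.2680}) = 0.9062
P_2 = 1/(1+e^{-2.3000}) = 0.9089
L = (1−P_1) × P_2 = 0.0938 × 0.9089 = 0.08526

0.085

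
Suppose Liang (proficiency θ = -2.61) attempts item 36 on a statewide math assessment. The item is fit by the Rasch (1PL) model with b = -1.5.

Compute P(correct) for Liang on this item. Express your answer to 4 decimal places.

P(θ) = 1 / (1 + exp(−(θ − b)))
Exponent: (-2.61 − (-1.5)) = -1.1100
1/(1 + e^{1.1100}) = 0.2479
P = 0.2479

0.2479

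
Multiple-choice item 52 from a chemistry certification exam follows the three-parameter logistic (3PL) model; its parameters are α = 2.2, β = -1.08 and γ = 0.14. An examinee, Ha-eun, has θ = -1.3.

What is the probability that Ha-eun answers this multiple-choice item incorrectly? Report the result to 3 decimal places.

0.532

P(θ) = γ + (1 − γ) · 1 / (1 + exp(−α(θ − β)))
Exponent: 2.2 × (-1.3 − (-1.08)) = -0.4840
1/(1 + e^{0.4840}) = 0.3813
P = 0.14 + 0.86 × 0.3813 = 0.4679
P(incorrect) = 1 − 0.4679 = 0.5321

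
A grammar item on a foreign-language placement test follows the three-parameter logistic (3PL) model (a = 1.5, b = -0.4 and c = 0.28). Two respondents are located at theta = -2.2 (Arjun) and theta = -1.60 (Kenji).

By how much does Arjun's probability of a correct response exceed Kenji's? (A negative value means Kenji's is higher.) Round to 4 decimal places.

-0.0568

P(theta) = c + (1 − c) · 1 / (1 + exp(−a(theta − b)))
P(Arjun) = 0.3253  [exponent -2.7000]
P(Kenji) = 0.3821  [exponent -1.8000]
Difference = 0.3253 − 0.3821 = -0.0568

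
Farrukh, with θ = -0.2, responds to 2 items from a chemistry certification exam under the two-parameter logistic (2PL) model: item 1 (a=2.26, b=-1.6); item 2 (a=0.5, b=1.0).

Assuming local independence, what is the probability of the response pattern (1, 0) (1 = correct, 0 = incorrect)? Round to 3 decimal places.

P(θ) = 1 / (1 + exp(−a(θ − b)))
P_1 = 1/(1+e^{-3.1640}) = 0.9595
P_2 = 1/(1+e^{0.6000}) = 0.3543
L = P_1 × (1−P_2) = 0.9595 × 0.6457 = 0.61948

0.619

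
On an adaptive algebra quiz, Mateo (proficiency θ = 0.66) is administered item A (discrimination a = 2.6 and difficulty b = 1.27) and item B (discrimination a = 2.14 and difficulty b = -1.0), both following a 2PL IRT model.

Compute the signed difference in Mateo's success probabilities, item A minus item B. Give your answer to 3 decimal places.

-0.802

P(θ) = 1 / (1 + exp(−a(θ − b)))
P_A = 0.1699
P_B = 0.9721
P_A − P_B = -0.8022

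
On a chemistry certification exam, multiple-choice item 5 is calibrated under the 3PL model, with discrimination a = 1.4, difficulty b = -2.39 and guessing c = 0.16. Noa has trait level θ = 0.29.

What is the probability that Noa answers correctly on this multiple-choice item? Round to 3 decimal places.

P(θ) = c + (1 − c) · 1 / (1 + exp(−a(θ − b)))
Exponent: 1.4 × (0.29 − (-2.39)) = 3.7520
1/(1 + e^{-3.7520}) = 0.9771
P = 0.16 + 0.84 × 0.9771 = 0.9807

0.981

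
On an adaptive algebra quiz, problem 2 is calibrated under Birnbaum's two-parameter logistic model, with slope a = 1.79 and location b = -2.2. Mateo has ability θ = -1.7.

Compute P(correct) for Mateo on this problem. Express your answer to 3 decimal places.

0.710

P(θ) = 1 / (1 + exp(−a(θ − b)))
Exponent: 1.79 × (-1.7 − (-2.2)) = 0.8950
1/(1 + e^{-0.8950}) = 0.7099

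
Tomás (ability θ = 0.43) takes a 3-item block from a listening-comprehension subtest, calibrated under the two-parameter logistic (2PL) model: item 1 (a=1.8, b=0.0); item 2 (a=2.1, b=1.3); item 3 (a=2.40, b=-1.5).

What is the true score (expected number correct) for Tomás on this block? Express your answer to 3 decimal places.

P(θ) = 1 / (1 + exp(−a(θ − b)))
P_1 = 1/(1+e^{-0.7740}) = 0.6844
P_2 = 1/(1+e^{1.8270}) = 0.1386
P_3 = 1/(1+e^{-4.6320}) = 0.9904
E[score] = 0.6844 + 0.1386 + 0.9904 = 1.8133

1.813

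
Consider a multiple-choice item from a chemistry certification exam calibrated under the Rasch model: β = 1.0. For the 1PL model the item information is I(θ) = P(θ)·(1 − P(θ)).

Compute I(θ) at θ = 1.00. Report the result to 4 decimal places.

P = 1/(1+e^{0.0000}) = 0.5000
P(1−P) = 0.5000 × 0.5000 = 0.2500
I = P(1−P) = 0.25000

0.2500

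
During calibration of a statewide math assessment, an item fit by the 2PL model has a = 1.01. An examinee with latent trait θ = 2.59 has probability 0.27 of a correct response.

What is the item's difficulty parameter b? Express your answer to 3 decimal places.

P(θ) = 1 / (1 + exp(−a(θ − b)))
logit(0.27) = ln(0.27/0.73) = -0.9946
b = θ − logit/(a) = 2.59 − (-0.9946)/1.0100 = 3.5748

3.575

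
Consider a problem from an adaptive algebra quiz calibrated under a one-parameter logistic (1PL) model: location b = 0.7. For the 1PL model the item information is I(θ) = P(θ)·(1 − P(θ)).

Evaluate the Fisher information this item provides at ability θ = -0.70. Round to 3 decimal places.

0.159

P = 1/(1+e^{1.4000}) = 0.1978
P(1−P) = 0.1978 × 0.8022 = 0.1587
I = P(1−P) = 0.15868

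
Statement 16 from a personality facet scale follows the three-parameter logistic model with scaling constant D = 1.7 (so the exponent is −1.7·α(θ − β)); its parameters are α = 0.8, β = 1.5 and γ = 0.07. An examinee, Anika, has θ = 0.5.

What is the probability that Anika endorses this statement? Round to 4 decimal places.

0.2599

P(θ) = γ + (1 − γ) · 1 / (1 + exp(−D·α(θ − β)))
Exponent: 1.7 × 0.8 × (0.5 − 1.5) = -1.3600
1/(1 + e^{1.3600}) = 0.2042
P = 0.07 + 0.93 × 0.2042 = 0.2599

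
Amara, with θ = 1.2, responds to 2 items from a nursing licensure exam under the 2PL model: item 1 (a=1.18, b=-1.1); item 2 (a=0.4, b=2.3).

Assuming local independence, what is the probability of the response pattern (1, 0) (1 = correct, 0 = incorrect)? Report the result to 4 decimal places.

P(θ) = 1 / (1 + exp(−a(θ − b)))
P_1 = 1/(1+e^{-2.7140}) = 0.9378
P_2 = 1/(1+e^{0.4400}) = 0.3917
L = P_1 × (1−P_2) = 0.9378 × 0.6083 = 0.57045

0.5705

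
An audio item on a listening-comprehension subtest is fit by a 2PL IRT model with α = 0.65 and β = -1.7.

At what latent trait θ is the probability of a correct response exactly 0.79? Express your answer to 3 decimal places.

P(θ) = 1 / (1 + exp(−α(θ − β)))
logit = ln(0.7900/0.2100) = 1.3249
θ = β + logit/(α) = -1.7 + 1.3249/0.6500 = 0.3383

0.338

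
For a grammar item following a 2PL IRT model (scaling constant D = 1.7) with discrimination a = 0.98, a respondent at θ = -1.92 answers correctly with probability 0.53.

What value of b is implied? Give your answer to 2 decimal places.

-1.99

P(θ) = 1 / (1 + exp(−D·a(θ − b)))
logit(0.53) = ln(0.53/0.47) = 0.1201
b = θ − logit/(1.7·a) = -1.92 − 0.1201/1.6660 = -1.9921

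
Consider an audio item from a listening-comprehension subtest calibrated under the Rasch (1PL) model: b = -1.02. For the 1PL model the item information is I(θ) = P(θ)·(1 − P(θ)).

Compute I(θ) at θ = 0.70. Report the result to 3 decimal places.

0.129

P = 1/(1+e^{-1.7200}) = 0.8481
P(1−P) = 0.8481 × 0.1519 = 0.1288
I = P(1−P) = 0.12881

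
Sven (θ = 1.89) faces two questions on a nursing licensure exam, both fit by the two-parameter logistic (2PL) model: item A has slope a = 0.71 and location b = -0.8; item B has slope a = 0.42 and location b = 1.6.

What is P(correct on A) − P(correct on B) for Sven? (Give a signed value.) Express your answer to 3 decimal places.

P(θ) = 1 / (1 + exp(−a(θ − b)))
P_A = 0.8710
P_B = 0.5304
P_A − P_B = 0.3406

0.341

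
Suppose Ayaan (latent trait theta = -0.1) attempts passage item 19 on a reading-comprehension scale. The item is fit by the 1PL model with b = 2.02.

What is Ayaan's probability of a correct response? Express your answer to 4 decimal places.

0.1072

P(theta) = 1 / (1 + exp(−(theta − b)))
Exponent: (-0.1 − 2.02) = -2.1200
1/(1 + e^{2.1200}) = 0.1072
P = 0.1072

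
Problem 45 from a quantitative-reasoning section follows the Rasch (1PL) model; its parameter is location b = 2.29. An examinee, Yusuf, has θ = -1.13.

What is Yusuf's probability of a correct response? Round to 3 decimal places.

P(θ) = 1 / (1 + exp(−(θ − b)))
Exponent: (-1.13 − 2.29) = -3.4200
1/(1 + e^{3.4200}) = 0.0317
P = 0.0317

0.032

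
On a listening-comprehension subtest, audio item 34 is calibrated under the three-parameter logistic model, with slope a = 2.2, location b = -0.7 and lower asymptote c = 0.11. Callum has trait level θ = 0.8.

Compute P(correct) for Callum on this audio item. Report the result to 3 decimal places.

0.968

P(θ) = c + (1 − c) · 1 / (1 + exp(−a(θ − b)))
Exponent: 2.2 × (0.8 − (-0.7)) = 3.3000
1/(1 + e^{-3.3000}) = 0.9644
P = 0.11 + 0.89 × 0.9644 = 0.9683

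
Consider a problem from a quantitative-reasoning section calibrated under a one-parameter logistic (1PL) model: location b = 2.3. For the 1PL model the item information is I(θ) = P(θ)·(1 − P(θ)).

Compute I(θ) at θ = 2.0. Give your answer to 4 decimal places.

0.2445

P = 1/(1+e^{0.3000}) = 0.4256
P(1−P) = 0.4256 × 0.5744 = 0.2445
I = P(1−P) = 0.24446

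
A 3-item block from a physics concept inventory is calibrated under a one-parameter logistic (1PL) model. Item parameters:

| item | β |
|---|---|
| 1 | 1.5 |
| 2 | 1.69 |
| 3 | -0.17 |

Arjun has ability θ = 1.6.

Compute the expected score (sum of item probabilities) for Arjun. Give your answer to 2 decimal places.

P(θ) = 1 / (1 + exp(−(θ − β)))
P_1 = 1/(1+e^{-0.1000}) = 0.5250
P_2 = 1/(1+e^{0.0900}) = 0.4775
P_3 = 1/(1+e^{-1.7700}) = 0.8545
E[score] = 0.5250 + 0.4775 + 0.8545 = 1.8570

1.86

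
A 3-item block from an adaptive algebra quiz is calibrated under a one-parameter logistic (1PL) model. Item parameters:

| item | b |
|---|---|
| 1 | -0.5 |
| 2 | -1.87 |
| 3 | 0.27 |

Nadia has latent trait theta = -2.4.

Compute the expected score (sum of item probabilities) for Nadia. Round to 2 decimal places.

P(theta) = 1 / (1 + exp(−(theta − b)))
P_1 = 1/(1+e^{1.9000}) = 0.1301
P_2 = 1/(1+e^{0.5300}) = 0.3705
P_3 = 1/(1+e^{2.6700}) = 0.0648
E[score] = 0.1301 + 0.3705 + 0.0648 = 0.5654

0.57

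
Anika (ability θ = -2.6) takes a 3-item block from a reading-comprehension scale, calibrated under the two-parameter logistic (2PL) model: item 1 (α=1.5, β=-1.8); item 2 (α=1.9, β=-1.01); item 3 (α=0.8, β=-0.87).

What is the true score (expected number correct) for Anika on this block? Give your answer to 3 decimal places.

P(θ) = 1 / (1 + exp(−α(θ − β)))
P_1 = 1/(1+e^{1.2000}) = 0.2315
P_2 = 1/(1+e^{3.0210}) = 0.0465
P_3 = 1/(1+e^{1.3840}) = 0.2004
E[score] = 0.2315 + 0.0465 + 0.2004 = 0.4783

0.478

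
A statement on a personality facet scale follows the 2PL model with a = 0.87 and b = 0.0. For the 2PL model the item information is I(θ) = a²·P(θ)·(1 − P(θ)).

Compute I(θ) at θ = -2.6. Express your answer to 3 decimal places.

P = 1/(1+e^{2.2620}) = 0.0943
P(1−P) = 0.0943 × 0.9057 = 0.0854
I = a² × P(1−P) = 0.87² × 0.0854 = 0.06466

0.065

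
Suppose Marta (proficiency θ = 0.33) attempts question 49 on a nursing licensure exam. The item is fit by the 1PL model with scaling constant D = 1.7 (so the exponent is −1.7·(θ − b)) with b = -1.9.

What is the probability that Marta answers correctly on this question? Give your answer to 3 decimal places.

0.978

P(θ) = 1 / (1 + exp(−D·(θ − b)))
Exponent: 1.7 × (0.33 − (-1.9)) = 3.7910
1/(1 + e^{-3.7910}) = 0.9779
P = 0.9779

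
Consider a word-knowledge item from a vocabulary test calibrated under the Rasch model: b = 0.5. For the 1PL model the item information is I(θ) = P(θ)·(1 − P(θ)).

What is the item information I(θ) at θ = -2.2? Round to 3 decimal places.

0.059

P = 1/(1+e^{2.7000}) = 0.0630
P(1−P) = 0.0630 × 0.9370 = 0.0590
I = P(1−P) = 0.05901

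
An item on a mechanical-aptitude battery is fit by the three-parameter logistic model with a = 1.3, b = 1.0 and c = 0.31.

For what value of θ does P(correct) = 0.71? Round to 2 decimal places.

1.25

P(θ) = c + (1 − c) · 1 / (1 + exp(−a(θ − b)))
Remove guessing floor: (0.71 − 0.31)/(1 − 0.31) = 0.5797
logit = ln(0.5797/0.4203) = 0.3216
θ = b + logit/(a) = 1.0 + 0.3216/1.3000 = 1.2474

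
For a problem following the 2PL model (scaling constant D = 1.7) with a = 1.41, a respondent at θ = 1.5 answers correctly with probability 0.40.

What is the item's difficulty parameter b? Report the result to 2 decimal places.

1.67

P(θ) = 1 / (1 + exp(−D·a(θ − b)))
logit(0.40) = ln(0.40/0.60) = -0.4055
b = θ − logit/(1.7·a) = 1.5 − (-0.4055)/2.3970 = 1.6692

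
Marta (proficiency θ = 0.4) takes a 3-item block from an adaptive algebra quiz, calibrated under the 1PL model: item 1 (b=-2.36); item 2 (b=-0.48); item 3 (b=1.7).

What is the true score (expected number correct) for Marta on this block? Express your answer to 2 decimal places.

1.86

P(θ) = 1 / (1 + exp(−(θ − b)))
P_1 = 1/(1+e^{-2.7600}) = 0.9405
P_2 = 1/(1+e^{-0.8800}) = 0.7068
P_3 = 1/(1+e^{1.3000}) = 0.2142
E[score] = 0.9405 + 0.7068 + 0.2142 = 1.8615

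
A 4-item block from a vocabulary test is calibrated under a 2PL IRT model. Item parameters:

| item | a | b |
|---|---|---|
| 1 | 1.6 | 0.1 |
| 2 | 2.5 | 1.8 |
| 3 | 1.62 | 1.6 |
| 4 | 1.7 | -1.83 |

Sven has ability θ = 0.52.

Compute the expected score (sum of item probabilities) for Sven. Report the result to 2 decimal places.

1.83

P(θ) = 1 / (1 + exp(−a(θ − b)))
P_1 = 1/(1+e^{-0.6720}) = 0.6620
P_2 = 1/(1+e^{3.2000}) = 0.0392
P_3 = 1/(1+e^{1.7496}) = 0.1481
P_4 = 1/(1+e^{-3.9950}) = 0.9819
E[score] = 0.6620 + 0.0392 + 0.1481 + 0.9819 = 1.8311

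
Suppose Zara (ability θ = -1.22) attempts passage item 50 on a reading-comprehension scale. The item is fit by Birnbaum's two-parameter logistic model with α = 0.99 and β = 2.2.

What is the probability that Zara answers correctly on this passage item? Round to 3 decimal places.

0.033

P(θ) = 1 / (1 + exp(−α(θ − β)))
Exponent: 0.99 × (-1.22 − 2.2) = -3.3858
1/(1 + e^{3.3858}) = 0.0327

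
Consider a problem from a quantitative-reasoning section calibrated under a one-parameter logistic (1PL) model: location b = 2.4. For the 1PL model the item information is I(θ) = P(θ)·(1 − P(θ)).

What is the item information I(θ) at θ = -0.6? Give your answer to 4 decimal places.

0.0452

P = 1/(1+e^{3.0000}) = 0.0474
P(1−P) = 0.0474 × 0.9526 = 0.0452
I = P(1−P) = 0.04518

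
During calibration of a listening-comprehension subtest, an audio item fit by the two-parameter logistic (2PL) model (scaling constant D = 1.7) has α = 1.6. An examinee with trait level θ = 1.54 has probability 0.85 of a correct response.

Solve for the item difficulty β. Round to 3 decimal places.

0.902

P(θ) = 1 / (1 + exp(−D·α(θ − β)))
logit(0.85) = ln(0.85/0.15) = 1.7346
β = θ − logit/(1.7·α) = 1.54 − 1.7346/2.7200 = 0.9023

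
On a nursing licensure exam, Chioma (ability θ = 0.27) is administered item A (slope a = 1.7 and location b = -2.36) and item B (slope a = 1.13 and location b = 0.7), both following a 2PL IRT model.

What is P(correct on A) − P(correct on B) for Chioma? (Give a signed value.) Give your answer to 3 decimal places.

0.608

P(θ) = 1 / (1 + exp(−a(θ − b)))
P_A = 0.9887
P_B = 0.3809
P_A − P_B = 0.6078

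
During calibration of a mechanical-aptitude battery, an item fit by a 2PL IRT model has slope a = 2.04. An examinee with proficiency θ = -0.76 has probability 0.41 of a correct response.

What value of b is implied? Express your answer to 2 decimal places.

P(θ) = 1 / (1 + exp(−a(θ − b)))
logit(0.41) = ln(0.41/0.59) = -0.3640
b = θ − logit/(a) = -0.76 − (-0.3640)/2.0400 = -0.5816

-0.58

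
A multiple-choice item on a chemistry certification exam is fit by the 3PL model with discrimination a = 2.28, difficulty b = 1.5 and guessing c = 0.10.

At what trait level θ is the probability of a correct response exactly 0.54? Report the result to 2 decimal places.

1.48

P(θ) = c + (1 − c) · 1 / (1 + exp(−a(θ − b)))
Remove guessing floor: (0.54 − 0.10)/(1 − 0.10) = 0.4889
logit = ln(0.4889/0.5111) = -0.0445
θ = b + logit/(a) = 1.5 + (-0.0445)/2.2800 = 1.4805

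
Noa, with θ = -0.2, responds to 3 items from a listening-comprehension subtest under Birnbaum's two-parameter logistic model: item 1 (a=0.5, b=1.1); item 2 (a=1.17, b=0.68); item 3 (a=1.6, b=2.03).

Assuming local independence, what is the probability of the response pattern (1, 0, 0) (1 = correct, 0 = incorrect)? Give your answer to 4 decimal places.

0.2458

P(θ) = 1 / (1 + exp(−a(θ − b)))
P_1 = 1/(1+e^{0.6500}) = 0.3430
P_2 = 1/(1+e^{1.0296}) = 0.2632
P_3 = 1/(1+e^{3.5680}) = 0.0274
L = P_1 × (1−P_2) × (1−P_3) = 0.3430 × 0.7368 × 0.9726 = 0.24579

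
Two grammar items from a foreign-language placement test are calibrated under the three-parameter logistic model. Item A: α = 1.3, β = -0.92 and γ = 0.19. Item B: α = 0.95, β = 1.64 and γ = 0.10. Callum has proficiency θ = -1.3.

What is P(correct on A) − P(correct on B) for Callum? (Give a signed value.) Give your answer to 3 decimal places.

0.345

P(θ) = γ + (1 − γ) · 1 / (1 + exp(−α(θ − β)))
P_A = 0.4970
P_B = 0.1519
P_A − P_B = 0.3450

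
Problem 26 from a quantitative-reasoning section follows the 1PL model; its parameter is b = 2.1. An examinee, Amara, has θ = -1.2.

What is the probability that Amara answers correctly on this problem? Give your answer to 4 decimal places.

P(θ) = 1 / (1 + exp(−(θ − b)))
Exponent: (-1.2 − 2.1) = -3.3000
1/(1 + e^{3.3000}) = 0.0356
P = 0.0356

0.0356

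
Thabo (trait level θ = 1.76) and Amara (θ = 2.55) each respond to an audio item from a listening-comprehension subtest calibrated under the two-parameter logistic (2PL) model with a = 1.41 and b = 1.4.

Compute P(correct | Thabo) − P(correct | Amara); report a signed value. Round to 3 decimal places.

-0.211

P(θ) = 1 / (1 + exp(−a(θ − b)))
P(Thabo) = 0.6242  [exponent 0.5076]
P(Amara) = 0.8350  [exponent 1.6215]
Difference = 0.6242 − 0.8350 = -0.2108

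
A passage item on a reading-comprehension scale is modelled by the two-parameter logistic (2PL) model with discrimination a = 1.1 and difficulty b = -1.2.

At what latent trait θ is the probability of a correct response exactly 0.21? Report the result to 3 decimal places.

P(θ) = 1 / (1 + exp(−a(θ − b)))
logit = ln(0.2100/0.7900) = -1.3249
θ = b + logit/(a) = -1.2 + (-1.3249)/1.1000 = -2.4045

-2.404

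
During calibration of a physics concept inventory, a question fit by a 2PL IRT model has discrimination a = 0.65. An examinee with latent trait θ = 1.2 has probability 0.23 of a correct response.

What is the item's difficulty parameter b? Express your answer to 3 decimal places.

3.059

P(θ) = 1 / (1 + exp(−a(θ − b)))
logit(0.23) = ln(0.23/0.77) = -1.2083
b = θ − logit/(a) = 1.2 − (-1.2083)/0.6500 = 3.0589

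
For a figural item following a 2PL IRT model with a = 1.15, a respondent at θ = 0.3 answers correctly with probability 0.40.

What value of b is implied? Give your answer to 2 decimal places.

0.65

P(θ) = 1 / (1 + exp(−a(θ − b)))
logit(0.40) = ln(0.40/0.60) = -0.4055
b = θ − logit/(a) = 0.3 − (-0.4055)/1.1500 = 0.6526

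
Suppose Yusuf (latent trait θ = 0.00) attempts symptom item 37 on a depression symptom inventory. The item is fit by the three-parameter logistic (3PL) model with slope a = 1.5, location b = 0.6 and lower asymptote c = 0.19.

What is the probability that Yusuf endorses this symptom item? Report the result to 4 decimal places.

P(θ) = c + (1 − c) · 1 / (1 + exp(−a(θ − b)))
Exponent: 1.5 × (0.00 − 0.6) = -0.9000
1/(1 + e^{0.9000}) = 0.2891
P = 0.19 + 0.81 × 0.2891 = 0.4241

0.4241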